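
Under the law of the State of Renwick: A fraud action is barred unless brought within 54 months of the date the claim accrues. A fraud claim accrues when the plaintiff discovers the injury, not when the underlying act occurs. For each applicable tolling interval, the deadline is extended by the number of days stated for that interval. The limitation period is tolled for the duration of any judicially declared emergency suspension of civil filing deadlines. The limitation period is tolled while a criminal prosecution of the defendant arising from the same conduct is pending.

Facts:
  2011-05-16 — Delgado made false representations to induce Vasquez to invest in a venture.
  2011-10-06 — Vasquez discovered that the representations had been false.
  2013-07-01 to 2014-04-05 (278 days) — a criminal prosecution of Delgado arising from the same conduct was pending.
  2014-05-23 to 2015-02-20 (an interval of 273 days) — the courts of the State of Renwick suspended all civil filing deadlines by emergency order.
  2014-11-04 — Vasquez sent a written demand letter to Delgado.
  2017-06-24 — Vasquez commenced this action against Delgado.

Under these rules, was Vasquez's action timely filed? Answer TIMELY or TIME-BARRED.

Accrual is tied to discovery, so the period began on 2011-10-06 rather than on 2011-05-16 when the act occurred.
54 months from 2011-10-06 is 2016-04-06.
The pending criminal prosecution from 2013-07-01 to 2014-04-05 tolled the period for 278 days, extending the deadline to 2017-01-09.
The emergency suspension of filing deadlines from 2014-05-23 to 2015-02-20 tolled the period for 273 days, extending the deadline to 2017-10-09.
The other events in the timeline have no effect on the limitation period under the stated rules.
The 2017-06-24 filing precedes the 2017-10-09 deadline; the claim is timely.

TIMELY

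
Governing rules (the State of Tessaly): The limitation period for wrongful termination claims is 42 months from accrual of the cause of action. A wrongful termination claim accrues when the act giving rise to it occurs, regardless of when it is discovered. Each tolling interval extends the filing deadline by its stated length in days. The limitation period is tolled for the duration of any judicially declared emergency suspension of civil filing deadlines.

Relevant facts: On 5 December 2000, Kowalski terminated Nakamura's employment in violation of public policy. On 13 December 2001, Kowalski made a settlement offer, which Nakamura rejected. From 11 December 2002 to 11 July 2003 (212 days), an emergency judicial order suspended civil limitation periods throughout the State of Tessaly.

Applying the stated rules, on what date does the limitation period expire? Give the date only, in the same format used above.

3 January 2005

The claim accrued on 5 December 2000, when the wrongful act occurred.
42 months from 5 December 2000 is 5 June 2004.
Because the emergency suspension of filing deadlines ran from 11 December 2002 to 11 July 2003, the deadline is extended by 212 days to 3 January 2005.
None of the other events listed affects the running of the period under the stated rules.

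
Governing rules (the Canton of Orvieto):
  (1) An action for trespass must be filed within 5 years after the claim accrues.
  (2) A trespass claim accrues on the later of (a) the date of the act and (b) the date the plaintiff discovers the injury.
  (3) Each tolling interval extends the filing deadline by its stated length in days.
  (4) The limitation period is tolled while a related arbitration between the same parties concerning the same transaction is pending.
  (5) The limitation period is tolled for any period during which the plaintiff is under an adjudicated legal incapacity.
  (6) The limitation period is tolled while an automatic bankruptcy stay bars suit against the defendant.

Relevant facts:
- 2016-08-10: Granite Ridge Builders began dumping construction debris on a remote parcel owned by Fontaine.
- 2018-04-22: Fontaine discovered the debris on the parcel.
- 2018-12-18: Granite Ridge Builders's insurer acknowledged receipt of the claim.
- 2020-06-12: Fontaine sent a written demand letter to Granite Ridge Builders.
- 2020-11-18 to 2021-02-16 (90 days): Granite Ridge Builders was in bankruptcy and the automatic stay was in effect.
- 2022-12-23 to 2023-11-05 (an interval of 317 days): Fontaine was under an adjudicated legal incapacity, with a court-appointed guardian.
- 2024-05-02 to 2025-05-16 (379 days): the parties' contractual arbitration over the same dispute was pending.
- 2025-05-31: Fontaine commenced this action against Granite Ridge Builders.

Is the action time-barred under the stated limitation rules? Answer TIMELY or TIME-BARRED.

TIMELY

Because discovery on 2018-04-22 post-dates the 2016-08-10 act, accrual under the later-of rule falls on 2018-04-22.
Adding the 5 years base period to 2018-04-22 gives a deadline of 2023-04-22, before any tolling.
Because the automatic bankruptcy stay ran from 2020-11-18 to 2021-02-16, the deadline is extended by 90 days to 2023-07-21.
The plaintiff's legal incapacity from 2022-12-23 to 2023-11-05 tolled the period for 317 days, extending the deadline to 2024-06-02.
The pending related arbitration from 2024-05-02 to 2025-05-16 tolled the period for 379 days, extending the deadline to 2025-06-16.
None of the other events listed affects the running of the period under the stated rules.
The 2025-05-31 filing precedes the 2025-06-16 deadline; the claim is timely.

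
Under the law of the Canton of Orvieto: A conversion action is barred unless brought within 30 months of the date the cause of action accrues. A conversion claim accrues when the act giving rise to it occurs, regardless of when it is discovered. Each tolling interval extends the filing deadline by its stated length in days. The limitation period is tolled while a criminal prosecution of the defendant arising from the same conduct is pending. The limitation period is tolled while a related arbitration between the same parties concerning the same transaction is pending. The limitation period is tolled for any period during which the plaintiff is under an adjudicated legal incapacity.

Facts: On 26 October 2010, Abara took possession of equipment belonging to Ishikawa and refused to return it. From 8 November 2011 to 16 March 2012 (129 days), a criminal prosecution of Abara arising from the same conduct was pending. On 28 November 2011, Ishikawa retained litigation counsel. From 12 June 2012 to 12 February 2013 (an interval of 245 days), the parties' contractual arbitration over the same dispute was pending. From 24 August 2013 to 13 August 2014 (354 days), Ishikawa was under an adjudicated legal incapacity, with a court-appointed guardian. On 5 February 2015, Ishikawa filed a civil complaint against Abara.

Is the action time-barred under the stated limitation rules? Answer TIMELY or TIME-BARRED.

The limitation period began to run on 26 October 2010.
The untolled deadline — 30 months after 26 October 2010 — is 26 April 2013.
The pending criminal prosecution from 8 November 2011 to 16 March 2012 tolled the period for 129 days, extending the deadline to 2 September 2013.
The pending related arbitration from 12 June 2012 to 12 February 2013 tolled the period for 245 days, extending the deadline to 5 May 2014.
The period was tolled for 354 days by the plaintiff's legal incapacity (24 August 2013 to 13 August 2014), pushing the deadline to 24 April 2015.
None of the other events listed affects the running of the period under the stated rules.
Ishikawa filed on 5 February 2015, before the 24 April 2015 deadline, so the action is timely.

TIMELY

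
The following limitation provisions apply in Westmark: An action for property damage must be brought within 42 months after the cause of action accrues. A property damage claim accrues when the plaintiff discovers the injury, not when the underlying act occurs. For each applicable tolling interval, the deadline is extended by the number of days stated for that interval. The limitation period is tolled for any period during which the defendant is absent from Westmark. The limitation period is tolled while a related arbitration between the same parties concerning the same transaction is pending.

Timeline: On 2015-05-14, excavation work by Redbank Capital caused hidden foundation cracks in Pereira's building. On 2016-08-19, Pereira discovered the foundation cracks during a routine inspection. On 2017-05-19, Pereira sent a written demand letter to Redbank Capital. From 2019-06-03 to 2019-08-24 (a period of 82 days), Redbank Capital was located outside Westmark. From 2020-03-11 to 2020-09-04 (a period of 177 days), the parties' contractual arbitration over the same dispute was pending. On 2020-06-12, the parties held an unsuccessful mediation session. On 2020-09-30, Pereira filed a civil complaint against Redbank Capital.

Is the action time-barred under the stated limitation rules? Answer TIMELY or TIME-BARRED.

TIMELY

Under the discovery rule, the claim accrued on 2016-08-19, when Pereira discovered the injury — not on the 2015-05-14 date of the underlying act.
42 months from 2016-08-19 is 2020-02-19.
Because the defendant's absence from the jurisdiction ran from 2019-06-03 to 2019-08-24, the deadline is extended by 82 days to 2020-05-11.
The pending related arbitration from 2020-03-11 to 2020-09-04 tolled the period for 177 days, extending the deadline to 2020-11-04.
The other events in the timeline have no effect on the limitation period under the stated rules.
Pereira filed on 2020-09-30, before the 2020-11-04 deadline, so the action is timely.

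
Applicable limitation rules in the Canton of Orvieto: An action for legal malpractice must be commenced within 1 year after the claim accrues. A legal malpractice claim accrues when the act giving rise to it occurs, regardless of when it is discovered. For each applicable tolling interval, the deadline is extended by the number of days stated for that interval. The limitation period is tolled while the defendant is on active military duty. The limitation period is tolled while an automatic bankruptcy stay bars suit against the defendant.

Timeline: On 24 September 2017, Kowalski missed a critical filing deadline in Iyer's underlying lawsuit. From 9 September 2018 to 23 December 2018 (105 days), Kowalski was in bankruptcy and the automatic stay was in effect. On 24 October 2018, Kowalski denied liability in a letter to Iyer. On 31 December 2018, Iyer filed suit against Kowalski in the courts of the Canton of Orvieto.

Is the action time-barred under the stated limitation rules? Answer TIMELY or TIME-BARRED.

TIMELY

The limitation period began to run on 24 September 2017.
The untolled deadline — 1 year after 24 September 2017 — is 24 September 2018.
Because the automatic bankruptcy stay ran from 9 September 2018 to 23 December 2018, the deadline is extended by 105 days to 7 January 2019.
Nothing else in the chronology tolls or restarts the period.
The 31 December 2018 filing precedes the 7 January 2019 deadline; the claim is timely.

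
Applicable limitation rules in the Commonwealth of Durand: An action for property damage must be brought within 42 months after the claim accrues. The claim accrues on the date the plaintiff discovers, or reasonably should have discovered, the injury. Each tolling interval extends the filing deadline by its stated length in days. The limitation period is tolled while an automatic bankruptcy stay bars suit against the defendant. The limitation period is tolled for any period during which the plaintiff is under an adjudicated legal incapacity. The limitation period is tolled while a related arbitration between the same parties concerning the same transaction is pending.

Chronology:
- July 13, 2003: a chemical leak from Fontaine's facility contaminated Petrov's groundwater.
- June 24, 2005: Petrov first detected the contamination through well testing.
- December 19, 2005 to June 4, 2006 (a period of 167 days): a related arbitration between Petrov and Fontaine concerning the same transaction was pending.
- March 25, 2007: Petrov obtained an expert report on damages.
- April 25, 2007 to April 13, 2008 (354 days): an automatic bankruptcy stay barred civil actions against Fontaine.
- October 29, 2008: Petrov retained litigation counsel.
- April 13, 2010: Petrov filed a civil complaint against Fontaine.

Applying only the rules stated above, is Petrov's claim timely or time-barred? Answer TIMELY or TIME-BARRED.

The claim did not accrue until Petrov discovered the injury on June 24, 2005; the July 13, 2003 act date does not start the clock under the stated rule.
42 months from June 24, 2005 is December 24, 2008.
Because the pending related arbitration ran from December 19, 2005 to June 4, 2006, the deadline is extended by 167 days to June 9, 2009.
The automatic bankruptcy stay from April 25, 2007 to April 13, 2008 tolled the period for 354 days, extending the deadline to May 29, 2010.
Nothing else in the chronology tolls or restarts the period.
Petrov filed on April 13, 2010, before the May 29, 2010 deadline, so the action is timely.

TIMELY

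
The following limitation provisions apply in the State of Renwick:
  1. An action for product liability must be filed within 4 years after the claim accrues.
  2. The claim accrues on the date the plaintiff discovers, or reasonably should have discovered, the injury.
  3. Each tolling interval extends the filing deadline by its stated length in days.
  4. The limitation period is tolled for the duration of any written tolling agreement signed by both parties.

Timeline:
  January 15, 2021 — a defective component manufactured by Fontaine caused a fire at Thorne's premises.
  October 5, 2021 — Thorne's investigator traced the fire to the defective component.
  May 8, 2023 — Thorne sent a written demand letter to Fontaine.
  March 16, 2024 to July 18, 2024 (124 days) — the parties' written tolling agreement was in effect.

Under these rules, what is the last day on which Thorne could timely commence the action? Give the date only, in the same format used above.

February 6, 2026

The claim did not accrue until Thorne discovered the injury on October 5, 2021; the January 15, 2021 act date does not start the clock under the stated rule.
Adding the 4 years base period to October 5, 2021 gives a deadline of October 5, 2025, before any tolling.
The period was tolled for 124 days by the written tolling agreement (March 16, 2024 to July 18, 2024), pushing the deadline to February 6, 2026.
The other events in the timeline have no effect on the limitation period under the stated rules.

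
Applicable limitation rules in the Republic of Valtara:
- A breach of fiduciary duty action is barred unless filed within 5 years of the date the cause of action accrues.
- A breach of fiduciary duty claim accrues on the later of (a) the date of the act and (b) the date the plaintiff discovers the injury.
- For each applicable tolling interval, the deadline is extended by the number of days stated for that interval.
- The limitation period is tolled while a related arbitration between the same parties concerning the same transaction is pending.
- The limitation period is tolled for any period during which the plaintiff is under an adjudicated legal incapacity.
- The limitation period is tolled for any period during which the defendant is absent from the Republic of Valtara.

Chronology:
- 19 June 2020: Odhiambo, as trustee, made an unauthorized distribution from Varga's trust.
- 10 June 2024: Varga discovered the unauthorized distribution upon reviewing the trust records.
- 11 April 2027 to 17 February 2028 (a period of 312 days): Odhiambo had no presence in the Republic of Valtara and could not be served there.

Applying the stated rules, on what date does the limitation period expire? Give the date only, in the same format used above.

Taking the later of the act (19 June 2020) and discovery (10 June 2024), the claim accrued on 10 June 2024.
5 years from 10 June 2024 is 10 June 2029.
The defendant's absence from the jurisdiction from 11 April 2027 to 17 February 2028 tolled the period for 312 days, extending the deadline to 18 April 2030.

18 April 2030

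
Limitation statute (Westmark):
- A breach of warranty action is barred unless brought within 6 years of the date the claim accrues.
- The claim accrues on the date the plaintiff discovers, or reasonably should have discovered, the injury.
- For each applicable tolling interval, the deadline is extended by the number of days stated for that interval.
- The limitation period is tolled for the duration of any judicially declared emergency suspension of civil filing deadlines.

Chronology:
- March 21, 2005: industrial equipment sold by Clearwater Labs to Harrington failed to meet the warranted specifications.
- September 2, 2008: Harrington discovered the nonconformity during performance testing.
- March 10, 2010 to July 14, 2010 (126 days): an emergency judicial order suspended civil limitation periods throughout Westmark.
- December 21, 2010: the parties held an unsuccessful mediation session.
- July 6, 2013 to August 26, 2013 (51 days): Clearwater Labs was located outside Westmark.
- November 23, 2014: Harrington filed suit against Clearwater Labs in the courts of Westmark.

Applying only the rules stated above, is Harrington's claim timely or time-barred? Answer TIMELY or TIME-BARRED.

TIMELY

The claim did not accrue until Harrington discovered the injury on September 2, 2008; the March 21, 2005 act date does not start the clock under the stated rule.
Adding the 6 years base period to September 2, 2008 gives a deadline of September 2, 2014, before any tolling.
The period was tolled for 126 days by the emergency suspension of filing deadlines (March 10, 2010 to July 14, 2010), pushing the deadline to January 6, 2015.
Although the defendant's absence ran from July 6, 2013 to August 26, 2013, the stated rules do not make that a tolling event, so it is disregarded.
None of the other events listed affects the running of the period under the stated rules.
The November 23, 2014 filing precedes the January 6, 2015 deadline; the claim is timely.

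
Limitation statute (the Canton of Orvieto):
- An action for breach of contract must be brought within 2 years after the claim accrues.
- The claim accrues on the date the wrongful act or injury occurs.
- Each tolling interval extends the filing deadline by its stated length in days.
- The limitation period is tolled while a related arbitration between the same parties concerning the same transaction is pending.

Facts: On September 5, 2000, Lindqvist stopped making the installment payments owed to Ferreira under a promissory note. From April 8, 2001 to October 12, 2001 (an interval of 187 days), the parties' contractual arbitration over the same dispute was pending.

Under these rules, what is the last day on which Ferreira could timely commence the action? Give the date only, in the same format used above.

The claim accrued on September 5, 2000, the date of the act.
The untolled deadline — 2 years after September 5, 2000 — is September 5, 2002.
The pending related arbitration from April 8, 2001 to October 12, 2001 tolled the period for 187 days, extending the deadline to March 11, 2003.

March 11, 2003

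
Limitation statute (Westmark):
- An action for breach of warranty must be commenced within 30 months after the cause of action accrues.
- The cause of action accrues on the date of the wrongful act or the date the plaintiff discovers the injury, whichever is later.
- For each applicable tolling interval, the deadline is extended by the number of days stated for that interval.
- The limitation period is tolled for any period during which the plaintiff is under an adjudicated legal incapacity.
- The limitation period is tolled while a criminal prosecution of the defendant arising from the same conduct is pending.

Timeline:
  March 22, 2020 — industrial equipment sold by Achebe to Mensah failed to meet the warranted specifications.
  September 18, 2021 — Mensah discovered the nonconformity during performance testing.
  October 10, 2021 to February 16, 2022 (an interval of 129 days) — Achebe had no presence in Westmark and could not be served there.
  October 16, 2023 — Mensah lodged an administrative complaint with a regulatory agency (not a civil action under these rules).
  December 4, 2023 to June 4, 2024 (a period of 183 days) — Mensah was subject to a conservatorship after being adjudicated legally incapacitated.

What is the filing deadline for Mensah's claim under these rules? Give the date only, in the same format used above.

The claim accrued on September 18, 2021 — the later of the March 22, 2020 act and the September 18, 2021 discovery.
The untolled deadline — 30 months after September 18, 2021 — is March 18, 2024.
Because the plaintiff's legal incapacity ran from December 4, 2023 to June 4, 2024, the deadline is extended by 183 days to September 17, 2024.
The defendant's absence from the jurisdiction from October 10, 2021 to February 16, 2022 does not toll the period, because no stated rule makes the defendant's absence a tolling event.
Nothing else in the chronology tolls or restarts the period.

September 17, 2024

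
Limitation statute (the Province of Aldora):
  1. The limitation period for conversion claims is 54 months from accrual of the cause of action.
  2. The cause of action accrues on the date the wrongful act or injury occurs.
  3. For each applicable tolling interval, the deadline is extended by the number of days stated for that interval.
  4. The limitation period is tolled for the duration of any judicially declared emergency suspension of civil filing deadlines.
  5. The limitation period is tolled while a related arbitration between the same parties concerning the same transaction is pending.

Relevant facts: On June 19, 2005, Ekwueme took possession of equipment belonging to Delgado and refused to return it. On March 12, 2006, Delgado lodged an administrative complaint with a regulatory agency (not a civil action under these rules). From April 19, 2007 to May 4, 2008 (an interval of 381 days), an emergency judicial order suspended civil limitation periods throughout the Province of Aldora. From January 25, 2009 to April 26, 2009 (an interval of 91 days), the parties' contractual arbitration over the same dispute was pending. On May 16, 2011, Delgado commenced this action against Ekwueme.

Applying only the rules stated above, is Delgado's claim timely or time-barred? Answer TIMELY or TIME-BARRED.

The claim accrued on June 19, 2005, when the wrongful act occurred.
The untolled deadline — 54 months after June 19, 2005 — is December 19, 2009.
The emergency suspension of filing deadlines from April 19, 2007 to May 4, 2008 tolled the period for 381 days, extending the deadline to January 4, 2011.
The pending related arbitration from January 25, 2009 to April 26, 2009 tolled the period for 91 days, extending the deadline to April 5, 2011.
The other events in the timeline have no effect on the limitation period under the stated rules.
Delgado filed on May 16, 2011, after the April 5, 2011 deadline, so the action is time-barred.

TIME-BARRED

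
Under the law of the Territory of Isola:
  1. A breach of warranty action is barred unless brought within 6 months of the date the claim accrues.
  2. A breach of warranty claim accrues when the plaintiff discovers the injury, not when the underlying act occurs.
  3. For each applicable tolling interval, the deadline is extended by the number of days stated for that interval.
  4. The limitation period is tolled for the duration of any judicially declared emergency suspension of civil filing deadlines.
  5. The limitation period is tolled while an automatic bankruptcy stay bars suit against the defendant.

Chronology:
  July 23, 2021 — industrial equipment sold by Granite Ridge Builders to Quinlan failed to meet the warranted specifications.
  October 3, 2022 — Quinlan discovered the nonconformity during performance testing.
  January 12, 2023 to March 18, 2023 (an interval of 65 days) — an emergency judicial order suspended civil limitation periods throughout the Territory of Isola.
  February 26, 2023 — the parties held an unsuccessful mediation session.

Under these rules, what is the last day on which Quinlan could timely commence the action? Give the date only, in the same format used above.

The claim did not accrue until Quinlan discovered the injury on October 3, 2022; the July 23, 2021 act date does not start the clock under the stated rule.
Adding the 6 months base period to October 3, 2022 gives a deadline of April 3, 2023, before any tolling.
Because the emergency suspension of filing deadlines ran from January 12, 2023 to March 18, 2023, the deadline is extended by 65 days to June 7, 2023.
The other events in the timeline have no effect on the limitation period under the stated rules.

June 7, 2023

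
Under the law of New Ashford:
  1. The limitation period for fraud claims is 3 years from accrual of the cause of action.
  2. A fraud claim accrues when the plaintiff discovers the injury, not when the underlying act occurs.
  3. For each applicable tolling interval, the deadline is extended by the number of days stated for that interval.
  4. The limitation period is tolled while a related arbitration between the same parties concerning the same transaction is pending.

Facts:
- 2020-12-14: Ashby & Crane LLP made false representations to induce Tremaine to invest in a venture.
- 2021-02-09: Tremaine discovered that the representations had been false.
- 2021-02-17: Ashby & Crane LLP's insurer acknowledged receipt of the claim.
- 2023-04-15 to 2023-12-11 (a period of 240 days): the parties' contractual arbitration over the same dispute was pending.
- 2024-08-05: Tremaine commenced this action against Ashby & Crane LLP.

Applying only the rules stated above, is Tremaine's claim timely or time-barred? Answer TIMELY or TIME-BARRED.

TIMELY

The claim did not accrue until Tremaine discovered the injury on 2021-02-09; the 2020-12-14 act date does not start the clock under the stated rule.
The untolled deadline — 3 years after 2021-02-09 — is 2024-02-09.
Because the pending related arbitration ran from 2023-04-15 to 2023-12-11, the deadline is extended by 240 days to 2024-10-06.
Nothing else in the chronology tolls or restarts the period.
Tremaine filed on 2024-08-05, before the 2024-10-06 deadline, so the action is timely.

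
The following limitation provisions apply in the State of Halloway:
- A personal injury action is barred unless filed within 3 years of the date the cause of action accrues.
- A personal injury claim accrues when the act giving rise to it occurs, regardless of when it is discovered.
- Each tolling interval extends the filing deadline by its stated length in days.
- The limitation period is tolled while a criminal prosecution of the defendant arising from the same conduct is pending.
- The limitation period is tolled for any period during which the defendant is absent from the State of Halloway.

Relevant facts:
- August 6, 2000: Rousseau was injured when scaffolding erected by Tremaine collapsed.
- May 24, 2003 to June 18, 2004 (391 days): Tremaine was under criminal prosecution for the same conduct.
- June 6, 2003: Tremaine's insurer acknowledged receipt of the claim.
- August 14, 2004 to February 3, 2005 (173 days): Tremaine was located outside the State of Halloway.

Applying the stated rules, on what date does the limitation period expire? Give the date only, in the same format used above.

February 20, 2005

The cause of action accrued on August 6, 2000, the date of the act.
The untolled deadline — 3 years after August 6, 2000 — is August 6, 2003.
The period was tolled for 391 days by the pending criminal prosecution (May 24, 2003 to June 18, 2004), pushing the deadline to August 31, 2004.
The period was tolled for 173 days by the defendant's absence from the jurisdiction (August 14, 2004 to February 3, 2005), pushing the deadline to February 20, 2005.
None of the other events listed affects the running of the period under the stated rules.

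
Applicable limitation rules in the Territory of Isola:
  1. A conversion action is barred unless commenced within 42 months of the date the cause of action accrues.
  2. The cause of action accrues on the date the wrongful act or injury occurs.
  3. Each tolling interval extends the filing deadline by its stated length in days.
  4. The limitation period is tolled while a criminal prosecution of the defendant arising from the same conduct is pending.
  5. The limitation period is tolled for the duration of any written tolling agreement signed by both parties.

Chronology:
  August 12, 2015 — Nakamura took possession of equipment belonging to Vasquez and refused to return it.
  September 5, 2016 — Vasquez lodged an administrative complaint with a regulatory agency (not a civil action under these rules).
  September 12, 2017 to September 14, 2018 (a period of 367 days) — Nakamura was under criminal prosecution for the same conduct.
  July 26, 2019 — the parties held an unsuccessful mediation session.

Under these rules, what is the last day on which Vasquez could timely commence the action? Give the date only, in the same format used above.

February 14, 2020

The limitation period began to run on August 12, 2015.
42 months from August 12, 2015 is February 12, 2019.
The pending criminal prosecution from September 12, 2017 to September 14, 2018 tolled the period for 367 days, extending the deadline to February 14, 2020.
The other events in the timeline have no effect on the limitation period under the stated rules.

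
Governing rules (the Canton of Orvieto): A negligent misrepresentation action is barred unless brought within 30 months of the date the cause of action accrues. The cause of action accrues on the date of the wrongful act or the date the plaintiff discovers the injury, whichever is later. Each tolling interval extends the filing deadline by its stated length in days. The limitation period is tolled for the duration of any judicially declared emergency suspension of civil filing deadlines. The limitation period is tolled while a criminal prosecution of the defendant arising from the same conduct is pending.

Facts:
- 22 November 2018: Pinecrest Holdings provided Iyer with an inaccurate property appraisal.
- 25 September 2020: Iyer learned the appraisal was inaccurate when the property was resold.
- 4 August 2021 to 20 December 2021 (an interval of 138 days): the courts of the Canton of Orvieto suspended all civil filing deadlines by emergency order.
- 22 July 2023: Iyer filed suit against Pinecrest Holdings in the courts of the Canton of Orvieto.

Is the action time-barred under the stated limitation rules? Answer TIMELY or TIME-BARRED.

TIMELY

Taking the later of the act (22 November 2018) and discovery (25 September 2020), the claim accrued on 25 September 2020.
The untolled deadline — 30 months after 25 September 2020 — is 25 March 2023.
The period was tolled for 138 days by the emergency suspension of filing deadlines (4 August 2021 to 20 December 2021), pushing the deadline to 10 August 2023.
The 22 July 2023 filing precedes the 10 August 2023 deadline; the claim is timely.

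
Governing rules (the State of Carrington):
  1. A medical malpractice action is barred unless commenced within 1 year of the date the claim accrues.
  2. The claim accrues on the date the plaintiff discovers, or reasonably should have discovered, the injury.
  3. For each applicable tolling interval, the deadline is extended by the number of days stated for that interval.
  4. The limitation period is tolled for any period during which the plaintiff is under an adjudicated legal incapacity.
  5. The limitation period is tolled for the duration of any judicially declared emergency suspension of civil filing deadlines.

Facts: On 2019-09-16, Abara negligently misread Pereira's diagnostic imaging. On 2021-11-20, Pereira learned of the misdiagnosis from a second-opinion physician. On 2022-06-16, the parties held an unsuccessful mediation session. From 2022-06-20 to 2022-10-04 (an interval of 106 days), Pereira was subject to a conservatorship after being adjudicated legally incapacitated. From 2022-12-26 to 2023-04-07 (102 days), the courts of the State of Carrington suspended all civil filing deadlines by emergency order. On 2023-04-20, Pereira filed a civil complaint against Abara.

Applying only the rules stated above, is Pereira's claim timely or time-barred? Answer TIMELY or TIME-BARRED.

TIMELY

Accrual is tied to discovery, so the period began on 2021-11-20 rather than on 2019-09-16 when the act occurred.
The untolled deadline — 1 year after 2021-11-20 — is 2022-11-20.
The period was tolled for 106 days by the plaintiff's legal incapacity (2022-06-20 to 2022-10-04), pushing the deadline to 2023-03-06.
The emergency suspension of filing deadlines from 2022-12-26 to 2023-04-07 tolled the period for 102 days, extending the deadline to 2023-06-16.
The other events in the timeline have no effect on the limitation period under the stated rules.
Filing on 2023-04-20 beat the 2023-06-16 deadline — the action is timely.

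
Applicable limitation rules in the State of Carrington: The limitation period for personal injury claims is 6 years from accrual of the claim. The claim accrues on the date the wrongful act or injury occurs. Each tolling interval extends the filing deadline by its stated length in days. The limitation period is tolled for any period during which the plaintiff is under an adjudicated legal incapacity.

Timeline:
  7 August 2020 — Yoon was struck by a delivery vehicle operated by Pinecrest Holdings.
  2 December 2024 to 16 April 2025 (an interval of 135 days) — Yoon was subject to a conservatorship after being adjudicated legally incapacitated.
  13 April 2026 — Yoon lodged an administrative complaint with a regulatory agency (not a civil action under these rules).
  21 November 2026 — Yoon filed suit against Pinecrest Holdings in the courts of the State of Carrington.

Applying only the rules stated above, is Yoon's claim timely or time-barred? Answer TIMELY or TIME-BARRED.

The claim accrued on 7 August 2020, the date of the act.
The untolled deadline — 6 years after 7 August 2020 — is 7 August 2026.
The period was tolled for 135 days by the plaintiff's legal incapacity (2 December 2024 to 16 April 2025), pushing the deadline to 20 December 2026.
None of the other events listed affects the running of the period under the stated rules.
The 21 November 2026 filing precedes the 20 December 2026 deadline; the claim is timely.

TIMELY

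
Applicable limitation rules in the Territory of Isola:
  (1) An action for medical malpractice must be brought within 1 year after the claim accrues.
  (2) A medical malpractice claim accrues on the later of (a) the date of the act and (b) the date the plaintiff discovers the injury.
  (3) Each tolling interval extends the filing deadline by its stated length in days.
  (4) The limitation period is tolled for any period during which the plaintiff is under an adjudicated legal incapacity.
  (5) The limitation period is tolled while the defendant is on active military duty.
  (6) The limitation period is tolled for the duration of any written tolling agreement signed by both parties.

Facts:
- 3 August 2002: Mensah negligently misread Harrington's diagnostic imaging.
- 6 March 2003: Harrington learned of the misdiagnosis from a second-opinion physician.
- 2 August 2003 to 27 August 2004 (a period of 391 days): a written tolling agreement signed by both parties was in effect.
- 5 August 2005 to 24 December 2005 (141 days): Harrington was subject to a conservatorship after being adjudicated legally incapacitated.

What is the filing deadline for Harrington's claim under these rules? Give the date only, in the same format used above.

Because discovery on 6 March 2003 post-dates the 3 August 2002 act, accrual under the later-of rule falls on 6 March 2003.
Adding the 1 year base period to 6 March 2003 gives a deadline of 6 March 2004, before any tolling.
Because the written tolling agreement ran from 2 August 2003 to 27 August 2004, the deadline is extended by 391 days to 1 April 2005.
By the time the plaintiff's legal incapacity began on 5 August 2005, the limitation period had already expired on 1 April 2005; that interval cannot revive it.

1 April 2005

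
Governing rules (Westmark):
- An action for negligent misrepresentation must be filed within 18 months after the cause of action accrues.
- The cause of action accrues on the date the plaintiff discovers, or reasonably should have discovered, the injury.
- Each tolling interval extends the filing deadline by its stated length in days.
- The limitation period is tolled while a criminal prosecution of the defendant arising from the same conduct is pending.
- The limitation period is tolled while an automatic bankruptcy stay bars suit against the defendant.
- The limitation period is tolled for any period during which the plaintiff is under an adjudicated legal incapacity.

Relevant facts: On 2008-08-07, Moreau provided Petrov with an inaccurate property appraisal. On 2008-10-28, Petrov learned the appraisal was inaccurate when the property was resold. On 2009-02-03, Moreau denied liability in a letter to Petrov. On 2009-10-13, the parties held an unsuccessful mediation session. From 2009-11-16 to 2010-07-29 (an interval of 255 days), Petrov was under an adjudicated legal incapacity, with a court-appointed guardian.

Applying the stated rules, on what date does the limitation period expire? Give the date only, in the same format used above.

Accrual is tied to discovery, so the period began on 2008-10-28 rather than on 2008-08-07 when the act occurred.
Adding the 18 months base period to 2008-10-28 gives a deadline of 2010-04-28, before any tolling.
The plaintiff's legal incapacity from 2009-11-16 to 2010-07-29 tolled the period for 255 days, extending the deadline to 2011-01-08.
None of the other events listed affects the running of the period under the stated rules.

2011-01-08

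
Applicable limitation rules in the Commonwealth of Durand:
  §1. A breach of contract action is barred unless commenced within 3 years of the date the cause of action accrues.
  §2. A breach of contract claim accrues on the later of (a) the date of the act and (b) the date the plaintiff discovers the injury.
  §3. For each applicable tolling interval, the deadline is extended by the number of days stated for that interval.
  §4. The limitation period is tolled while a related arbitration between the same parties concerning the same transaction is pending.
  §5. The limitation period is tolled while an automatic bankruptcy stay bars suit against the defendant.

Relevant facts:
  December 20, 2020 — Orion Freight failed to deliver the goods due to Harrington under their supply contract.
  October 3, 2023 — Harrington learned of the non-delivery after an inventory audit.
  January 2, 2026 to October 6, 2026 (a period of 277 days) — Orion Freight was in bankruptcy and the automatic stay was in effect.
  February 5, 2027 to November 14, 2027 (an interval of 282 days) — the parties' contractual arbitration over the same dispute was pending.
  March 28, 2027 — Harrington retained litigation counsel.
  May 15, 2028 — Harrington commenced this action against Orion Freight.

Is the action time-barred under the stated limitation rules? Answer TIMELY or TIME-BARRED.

TIME-BARRED

Because discovery on October 3, 2023 post-dates the December 20, 2020 act, accrual under the later-of rule falls on October 3, 2023.
Adding the 3 years base period to October 3, 2023 gives a deadline of October 3, 2026, before any tolling.
The period was tolled for 277 days by the automatic bankruptcy stay (January 2, 2026 to October 6, 2026), pushing the deadline to July 7, 2027.
The period was tolled for 282 days by the pending related arbitration (February 5, 2027 to November 14, 2027), pushing the deadline to April 14, 2028.
None of the other events listed affects the running of the period under the stated rules.
Filing on May 15, 2028 missed the April 14, 2028 deadline — the action is time-barred.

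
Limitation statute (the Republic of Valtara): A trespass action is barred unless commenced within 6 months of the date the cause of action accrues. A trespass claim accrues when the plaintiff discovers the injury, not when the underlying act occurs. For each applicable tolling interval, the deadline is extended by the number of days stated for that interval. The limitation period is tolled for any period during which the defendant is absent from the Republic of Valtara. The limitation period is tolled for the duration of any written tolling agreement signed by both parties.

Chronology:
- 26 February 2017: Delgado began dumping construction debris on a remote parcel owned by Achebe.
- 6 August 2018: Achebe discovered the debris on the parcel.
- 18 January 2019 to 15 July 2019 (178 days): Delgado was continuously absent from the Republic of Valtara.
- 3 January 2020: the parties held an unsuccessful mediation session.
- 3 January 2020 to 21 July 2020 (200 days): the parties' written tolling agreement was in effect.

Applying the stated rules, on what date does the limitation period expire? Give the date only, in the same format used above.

3 August 2019

The claim did not accrue until Achebe discovered the injury on 6 August 2018; the 26 February 2017 act date does not start the clock under the stated rule.
Adding the 6 months base period to 6 August 2018 gives a deadline of 6 February 2019, before any tolling.
The period was tolled for 178 days by the defendant's absence from the jurisdiction (18 January 2019 to 15 July 2019), pushing the deadline to 3 August 2019.
The written tolling agreement starting 3 January 2020 came too late — the period had run on 3 August 2019 — and so does not extend the deadline.
None of the other events listed affects the running of the period under the stated rules.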